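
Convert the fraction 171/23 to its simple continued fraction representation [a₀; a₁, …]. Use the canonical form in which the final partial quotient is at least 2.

171 = 7·23 + 10, so a_0 = 7
23 = 2·10 + 3, so a_1 = 2
10 = 3·3 + 1, so a_2 = 3
3 = 3·1 + 0, so a_3 = 3

[7; 2, 3, 3]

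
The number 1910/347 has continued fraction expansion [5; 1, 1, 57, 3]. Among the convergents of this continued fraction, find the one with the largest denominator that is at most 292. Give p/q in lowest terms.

633/115

List convergents until the denominator exceeds the bound:
a_0 = 5: 5/1  (≤ bound)
a_1 = 1: 6/1  (≤ bound)
a_2 = 1: 11/2  (≤ bound)
a_3 = 57: 633/115  (≤ bound)
a_4 = 3: 1910/347  (> 292, stop)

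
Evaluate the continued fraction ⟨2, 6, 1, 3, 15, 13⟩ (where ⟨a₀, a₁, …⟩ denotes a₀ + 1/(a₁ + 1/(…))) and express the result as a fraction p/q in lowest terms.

11563/5383

Starting at the tail and folding back:
Start with 13.
15 + 1/(13/1) = 15 + 1/13 = 196/13
3 + 1/(196/13) = 3 + 13/196 = 601/196
1 + 1/(601/196) = 1 + 196/601 = 797/601
6 + 1/(797/601) = 6 + 601/797 = 5383/797
2 + 1/(5383/797) = 2 + 797/5383 = 11563/5383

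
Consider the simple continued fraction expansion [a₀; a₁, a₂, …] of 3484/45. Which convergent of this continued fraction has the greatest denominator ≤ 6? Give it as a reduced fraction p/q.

387/5

List convergents until the denominator exceeds the bound:
a_0 = 77: 77/1  (≤ bound)
a_1 = 2: 155/2  (≤ bound)
a_2 = 2: 387/5  (≤ bound)
a_3 = 1: 542/7  (> 6, stop)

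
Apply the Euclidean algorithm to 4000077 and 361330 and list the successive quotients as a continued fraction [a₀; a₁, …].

4000077 ÷ 361330 → quotient 11, remainder 25447
361330 ÷ 25447 → quotient 14, remainder 5072
25447 ÷ 5072 → quotient 5, remainder 87
5072 ÷ 87 → quotient 58, remainder 26
87 ÷ 26 → quotient 3, remainder 9
26 ÷ 9 → quotient 2, remainder 8
9 ÷ 8 → quotient 1, remainder 1
8 ÷ 1 → quotient 8, remainder 0

[11; 14, 5, 58, 3, 2, 1, 8]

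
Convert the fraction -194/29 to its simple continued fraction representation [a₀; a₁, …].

[-7; 3, 4, 2]

Run the Euclidean algorithm, recording each quotient:
-194 = -7·29 + 9, so a_0 = -7
29 = 3·9 + 2, so a_1 = 3
9 = 4·2 + 1, so a_2 = 4
2 = 2·1 + 0, so a_3 = 2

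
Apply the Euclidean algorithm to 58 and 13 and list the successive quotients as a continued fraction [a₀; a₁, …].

⌊58/13⌋ = 4, remainder 6
⌊13/6⌋ = 2, remainder 1
⌊6/1⌋ = 6, remainder 0

[4; 2, 6]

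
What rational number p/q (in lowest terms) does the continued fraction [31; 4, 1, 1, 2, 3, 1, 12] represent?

Start with 12.
1 + 1/(12/1) = 1 + 1/12 = 13/12
3 + 1/(13/12) = 3 + 12/13 = 51/13
2 + 1/(51/13) = 2 + 13/51 = 115/51
1 + 1/(115/51) = 1 + 51/115 = 166/115
1 + 1/(166/115) = 1 + 115/166 = 281/166
4 + 1/(281/166) = 4 + 166/281 = 1290/281
31 + 1/(1290/281) = 31 + 281/1290 = 40271/1290

40271/1290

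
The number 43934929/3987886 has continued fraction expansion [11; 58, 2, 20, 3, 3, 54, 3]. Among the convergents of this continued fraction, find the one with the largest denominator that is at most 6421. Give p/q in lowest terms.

List convergents until the denominator exceeds the bound:
a_0 = 11: 11/1  (≤ bound)
a_1 = 58: 639/58  (≤ bound)
a_2 = 2: 1289/117  (≤ bound)
a_3 = 20: 26419/2398  (≤ bound)
a_4 = 3: 80546/7311  (> 6421, stop)

26419/2398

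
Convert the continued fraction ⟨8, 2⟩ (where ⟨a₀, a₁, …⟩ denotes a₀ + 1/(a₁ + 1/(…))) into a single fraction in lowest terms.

17/2

Build up convergents one term at a time:
a_0 = 8: 8/1
a_1 = 2: 17/2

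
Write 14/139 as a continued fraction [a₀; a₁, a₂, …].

[0; 9, 1, 13]

14 ÷ 139 → quotient 0, remainder 14
139 ÷ 14 → quotient 9, remainder 13
14 ÷ 13 → quotient 1, remainder 1
13 ÷ 1 → quotient 13, remainder 0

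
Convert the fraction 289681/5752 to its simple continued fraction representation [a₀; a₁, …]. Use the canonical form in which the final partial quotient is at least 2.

[50; 2, 1, 3, 4, 5, 11, 2]

289681 = 50·5752 + 2081, so a_0 = 50
5752 = 2·2081 + 1590, so a_1 = 2
2081 = 1·1590 + 491, so a_2 = 1
1590 = 3·491 + 117, so a_3 = 3
491 = 4·117 + 23, so a_4 = 4
117 = 5·23 + 2, so a_5 = 5
23 = 11·2 + 1, so a_6 = 11
2 = 2·1 + 0, so a_7 = 2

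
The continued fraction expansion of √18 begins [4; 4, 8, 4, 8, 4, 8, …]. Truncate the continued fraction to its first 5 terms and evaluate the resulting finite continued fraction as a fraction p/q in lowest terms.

Start with 8.
4 + 1/(8/1) = 4 + 1/8 = 33/8
8 + 1/(33/8) = 8 + 8/33 = 272/33
4 + 1/(272/33) = 4 + 33/272 = 1121/272
4 + 1/(1121/272) = 4 + 272/1121 = 4756/1121

4756/1121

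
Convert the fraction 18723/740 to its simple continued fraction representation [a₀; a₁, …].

18723 ÷ 740 → quotient 25, remainder 223
740 ÷ 223 → quotient 3, remainder 71
223 ÷ 71 → quotient 3, remainder 10
71 ÷ 10 → quotient 7, remainder 1
10 ÷ 1 → quotient 10, remainder 0

[25; 3, 3, 7, 10]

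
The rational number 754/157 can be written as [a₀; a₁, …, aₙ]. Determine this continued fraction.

754 ÷ 157 → quotient 4, remainder 126
157 ÷ 126 → quotient 1, remainder 31
126 ÷ 31 → quotient 4, remainder 2
31 ÷ 2 → quotient 15, remainder 1
2 ÷ 1 → quotient 2, remainder 0

[4; 1, 4, 15, 2]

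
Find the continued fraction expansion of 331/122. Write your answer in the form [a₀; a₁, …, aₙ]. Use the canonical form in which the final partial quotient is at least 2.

331 = 2·122 + 87, so a_0 = 2
122 = 1·87 + 35, so a_1 = 1
87 = 2·35 + 17, so a_2 = 2
35 = 2·17 + 1, so a_3 = 2
17 = 17·1 + 0, so a_4 = 17

[2; 1, 2, 2, 17]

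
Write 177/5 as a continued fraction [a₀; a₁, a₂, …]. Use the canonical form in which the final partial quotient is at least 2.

Repeatedly divide and take the remainder:
177 = 35·5 + 2, so a_0 = 35
5 = 2·2 + 1, so a_1 = 2
2 = 2·1 + 0, so a_2 = 2

[35; 2, 2]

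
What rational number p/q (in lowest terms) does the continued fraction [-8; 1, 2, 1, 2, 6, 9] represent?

Start with 9.
6 + 1/(9/1) = 6 + 1/9 = 55/9
2 + 1/(55/9) = 2 + 9/55 = 119/55
1 + 1/(119/55) = 1 + 55/119 = 174/119
2 + 1/(174/119) = 2 + 119/174 = 467/174
1 + 1/(467/174) = 1 + 174/467 = 641/467
-8 + 1/(641/467) = -8 + 467/641 = -4661/641

-4661/641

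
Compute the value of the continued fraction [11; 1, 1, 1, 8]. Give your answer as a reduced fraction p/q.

Start with 8.
1 + 1/(8/1) = 1 + 1/8 = 9/8
1 + 1/(9/8) = 1 + 8/9 = 17/9
1 + 1/(17/9) = 1 + 9/17 = 26/17
11 + 1/(26/17) = 11 + 17/26 = 303/26

303/26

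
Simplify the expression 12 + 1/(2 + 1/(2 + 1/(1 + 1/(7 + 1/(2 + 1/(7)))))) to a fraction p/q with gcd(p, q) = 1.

a_0 = 12: 12/1
a_1 = 2: 25/2
a_2 = 2: 62/5
a_3 = 1: 87/7
a_4 = 7: 671/54
a_5 = 2: 1429/115
a_6 = 7: 10674/859

10674/859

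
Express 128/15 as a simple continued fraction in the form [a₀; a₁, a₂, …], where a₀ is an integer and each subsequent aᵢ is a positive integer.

[8; 1, 1, 7]

128 ÷ 15 → quotient 8, remainder 8
15 ÷ 8 → quotient 1, remainder 7
8 ÷ 7 → quotient 1, remainder 1
7 ÷ 1 → quotient 7, remainder 0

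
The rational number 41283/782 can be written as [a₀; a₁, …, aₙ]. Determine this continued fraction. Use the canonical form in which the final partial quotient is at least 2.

41283 = 52·782 + 619, so a_0 = 52
782 = 1·619 + 163, so a_1 = 1
619 = 3·163 + 130, so a_2 = 3
163 = 1·130 + 33, so a_3 = 1
130 = 3·33 + 31, so a_4 = 3
33 = 1·31 + 2, so a_5 = 1
31 = 15·2 + 1, so a_6 = 15
2 = 2·1 + 0, so a_7 = 2

[52; 1, 3, 1, 3, 1, 15, 2]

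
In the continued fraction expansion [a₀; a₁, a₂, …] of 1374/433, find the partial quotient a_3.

1374 ÷ 433 → quotient 3, remainder 75
433 ÷ 75 → quotient 5, remainder 58
75 ÷ 58 → quotient 1, remainder 17
58 ÷ 17 → quotient 3, remainder 7

3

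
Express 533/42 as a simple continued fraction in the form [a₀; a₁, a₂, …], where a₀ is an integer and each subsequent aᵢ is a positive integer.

[12; 1, 2, 4, 3]

Apply division with remainder until the remainder is 0:
533 ÷ 42 → quotient 12, remainder 29
42 ÷ 29 → quotient 1, remainder 13
29 ÷ 13 → quotient 2, remainder 3
13 ÷ 3 → quotient 4, remainder 1
3 ÷ 1 → quotient 3, remainder 0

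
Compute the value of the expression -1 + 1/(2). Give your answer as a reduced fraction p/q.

Use the convergent recurrence hₖ = aₖ·hₖ₋₁ + hₖ₋₂ (and likewise for the denominators kₖ):
a_0 = -1: -1/1
a_1 = 2: -1/2

-1/2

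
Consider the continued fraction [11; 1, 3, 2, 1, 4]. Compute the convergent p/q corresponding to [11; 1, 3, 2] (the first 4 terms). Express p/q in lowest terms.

106/9

Build up convergents one term at a time:
a_0 = 11: 11/1
a_1 = 1: 12/1
a_2 = 3: 47/4
a_3 = 2: 106/9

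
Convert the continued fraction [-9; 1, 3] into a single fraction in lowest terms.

-33/4

Work from the innermost term outward:
Start with 3.
1 + 1/(3/1) = 1 + 1/3 = 4/3
-9 + 1/(4/3) = -9 + 3/4 = -33/4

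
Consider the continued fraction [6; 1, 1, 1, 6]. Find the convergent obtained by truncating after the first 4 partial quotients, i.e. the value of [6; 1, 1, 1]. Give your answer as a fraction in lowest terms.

20/3

a_0 = 6: 6/1
a_1 = 1: 7/1
a_2 = 1: 13/2
a_3 = 1: 20/3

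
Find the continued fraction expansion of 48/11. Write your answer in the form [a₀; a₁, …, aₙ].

[4; 2, 1, 3]

48 ÷ 11 → quotient 4, remainder 4
11 ÷ 4 → quotient 2, remainder 3
4 ÷ 3 → quotient 1, remainder 1
3 ÷ 1 → quotient 3, remainder 0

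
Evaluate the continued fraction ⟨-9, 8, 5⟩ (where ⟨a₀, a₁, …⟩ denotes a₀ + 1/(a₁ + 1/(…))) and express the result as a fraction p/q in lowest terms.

-364/41

a_0 = -9: -9/1
a_1 = 8: -71/8
a_2 = 5: -364/41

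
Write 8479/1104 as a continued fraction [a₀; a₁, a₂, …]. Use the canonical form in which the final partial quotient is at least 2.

Run the Euclidean algorithm, recording each quotient:
8479 = 7·1104 + 751, so a_0 = 7
1104 = 1·751 + 353, so a_1 = 1
751 = 2·353 + 45, so a_2 = 2
353 = 7·45 + 38, so a_3 = 7
45 = 1·38 + 7, so a_4 = 1
38 = 5·7 + 3, so a_5 = 5
7 = 2·3 + 1, so a_6 = 2
3 = 3·1 + 0, so a_7 = 3

[7; 1, 2, 7, 1, 5, 2, 3]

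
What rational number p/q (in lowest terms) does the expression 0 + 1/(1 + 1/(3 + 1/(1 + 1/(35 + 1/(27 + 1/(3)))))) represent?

11738/14693

a_0 = 0: 0/1
a_1 = 1: 1/1
a_2 = 3: 3/4
a_3 = 1: 4/5
a_4 = 35: 143/179
a_5 = 27: 3865/4838
a_6 = 3: 11738/14693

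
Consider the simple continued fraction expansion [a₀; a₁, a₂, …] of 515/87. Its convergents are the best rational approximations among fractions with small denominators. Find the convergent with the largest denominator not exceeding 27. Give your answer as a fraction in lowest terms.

148/25

List convergents until the denominator exceeds the bound:
a_0 = 5: 5/1  (≤ bound)
a_1 = 1: 6/1  (≤ bound)
a_2 = 11: 71/12  (≤ bound)
a_3 = 2: 148/25  (≤ bound)
a_4 = 3: 515/87  (> 27, stop)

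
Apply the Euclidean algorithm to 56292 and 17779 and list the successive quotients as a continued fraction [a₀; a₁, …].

[3; 6, 60, 3, 3, 1, 3]

⌊56292/17779⌋ = 3, remainder 2955
⌊17779/2955⌋ = 6, remainder 49
⌊2955/49⌋ = 60, remainder 15
⌊49/15⌋ = 3, remainder 4
⌊15/4⌋ = 3, remainder 3
⌊4/3⌋ = 1, remainder 1
⌊3/1⌋ = 3, remainder 0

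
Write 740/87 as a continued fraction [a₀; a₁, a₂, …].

[8; 1, 1, 43]

⌊740/87⌋ = 8, remainder 44
⌊87/44⌋ = 1, remainder 43
⌊44/43⌋ = 1, remainder 1
⌊43/1⌋ = 43, remainder 0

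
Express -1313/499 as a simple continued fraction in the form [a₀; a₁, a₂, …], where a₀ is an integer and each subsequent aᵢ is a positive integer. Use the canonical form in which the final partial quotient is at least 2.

[-3; 2, 1, 2, 2, 8, 3]

-1313 ÷ 499 → quotient -3, remainder 184
499 ÷ 184 → quotient 2, remainder 131
184 ÷ 131 → quotient 1, remainder 53
131 ÷ 53 → quotient 2, remainder 25
53 ÷ 25 → quotient 2, remainder 3
25 ÷ 3 → quotient 8, remainder 1
3 ÷ 1 → quotient 3, remainder 0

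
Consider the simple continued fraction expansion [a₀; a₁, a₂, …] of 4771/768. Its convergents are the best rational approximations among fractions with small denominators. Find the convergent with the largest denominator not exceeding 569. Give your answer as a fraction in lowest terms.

1522/245

a_0 = 6: 6/1  (≤ bound)
a_1 = 4: 25/4  (≤ bound)
a_2 = 1: 31/5  (≤ bound)
a_3 = 2: 87/14  (≤ bound)
a_4 = 2: 205/33  (≤ bound)
a_5 = 7: 1522/245  (≤ bound)
a_6 = 3: 4771/768  (> 569, stop)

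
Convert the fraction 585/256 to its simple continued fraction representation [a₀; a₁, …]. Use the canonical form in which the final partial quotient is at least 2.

[2; 3, 1, 1, 36]

585 ÷ 256 → quotient 2, remainder 73
256 ÷ 73 → quotient 3, remainder 37
73 ÷ 37 → quotient 1, remainder 36
37 ÷ 36 → quotient 1, remainder 1
36 ÷ 1 → quotient 36, remainder 0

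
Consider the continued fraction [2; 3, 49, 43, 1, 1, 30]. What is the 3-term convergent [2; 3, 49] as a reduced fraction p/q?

345/148

a_0 = 2: 2/1
a_1 = 3: 7/3
a_2 = 49: 345/148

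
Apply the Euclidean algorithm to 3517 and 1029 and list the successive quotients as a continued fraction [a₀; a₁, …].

⌊3517/1029⌋ = 3, remainder 430
⌊1029/430⌋ = 2, remainder 169
⌊430/169⌋ = 2, remainder 92
⌊169/92⌋ = 1, remainder 77
⌊92/77⌋ = 1, remainder 15
⌊77/15⌋ = 5, remainder 2
⌊15/2⌋ = 7, remainder 1
⌊2/1⌋ = 2, remainder 0

[3; 2, 2, 1, 1, 5, 7, 2]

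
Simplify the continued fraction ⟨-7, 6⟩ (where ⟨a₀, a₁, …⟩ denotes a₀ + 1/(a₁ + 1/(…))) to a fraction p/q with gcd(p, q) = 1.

Use the convergent recurrence hₖ = aₖ·hₖ₋₁ + hₖ₋₂ (and likewise for the denominators kₖ):
a_0 = -7: -7/1
a_1 = 6: -41/6

-41/6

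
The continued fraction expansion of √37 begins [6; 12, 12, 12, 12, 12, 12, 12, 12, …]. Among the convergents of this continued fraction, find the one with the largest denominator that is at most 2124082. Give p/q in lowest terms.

1555849/255780

a_0 = 6: 6/1  (≤ bound)
a_1 = 12: 73/12  (≤ bound)
a_2 = 12: 882/145  (≤ bound)
a_3 = 12: 10657/1752  (≤ bound)
a_4 = 12: 128766/21169  (≤ bound)
a_5 = 12: 1555849/255780  (≤ bound)
a_6 = 12: 18798954/3090529  (> 2124082, stop)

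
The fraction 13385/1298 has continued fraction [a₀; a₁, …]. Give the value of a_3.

1

Apply division with remainder until the remainder is 0:
13385 = 10·1298 + 405, so a_0 = 10
1298 = 3·405 + 83, so a_1 = 3
405 = 4·83 + 73, so a_2 = 4
83 = 1·73 + 10, so a_3 = 1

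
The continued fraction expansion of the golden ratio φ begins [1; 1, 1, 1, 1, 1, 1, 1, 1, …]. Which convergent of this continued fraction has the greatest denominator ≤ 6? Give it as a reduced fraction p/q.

8/5

List convergents until the denominator exceeds the bound:
a_0 = 1: 1/1  (≤ bound)
a_1 = 1: 2/1  (≤ bound)
a_2 = 1: 3/2  (≤ bound)
a_3 = 1: 5/3  (≤ bound)
a_4 = 1: 8/5  (≤ bound)
a_5 = 1: 13/8  (> 6, stop)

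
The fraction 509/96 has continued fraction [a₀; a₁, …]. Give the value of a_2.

3

Repeatedly divide and take the remainder:
509 ÷ 96 → quotient 5, remainder 29
96 ÷ 29 → quotient 3, remainder 9
29 ÷ 9 → quotient 3, remainder 2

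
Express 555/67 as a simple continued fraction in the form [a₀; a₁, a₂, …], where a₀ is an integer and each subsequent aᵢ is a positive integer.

Apply division with remainder until the remainder is 0:
555 ÷ 67 → quotient 8, remainder 19
67 ÷ 19 → quotient 3, remainder 10
19 ÷ 10 → quotient 1, remainder 9
10 ÷ 9 → quotient 1, remainder 1
9 ÷ 1 → quotient 9, remainder 0

[8; 3, 1, 1, 9]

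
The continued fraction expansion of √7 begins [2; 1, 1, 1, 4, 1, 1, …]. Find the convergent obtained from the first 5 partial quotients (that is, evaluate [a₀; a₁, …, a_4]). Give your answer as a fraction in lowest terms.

37/14

Start with 4.
1 + 1/(4/1) = 1 + 1/4 = 5/4
1 + 1/(5/4) = 1 + 4/5 = 9/5
1 + 1/(9/5) = 1 + 5/9 = 14/9
2 + 1/(14/9) = 2 + 9/14 = 37/14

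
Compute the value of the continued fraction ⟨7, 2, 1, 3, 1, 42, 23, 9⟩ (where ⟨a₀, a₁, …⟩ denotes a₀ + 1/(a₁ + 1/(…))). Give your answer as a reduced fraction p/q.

917583/124718

a_0 = 7: 7/1
a_1 = 2: 15/2
a_2 = 1: 22/3
a_3 = 3: 81/11
a_4 = 1: 103/14
a_5 = 42: 4407/599
a_6 = 23: 101464/13791
a_7 = 9: 917583/124718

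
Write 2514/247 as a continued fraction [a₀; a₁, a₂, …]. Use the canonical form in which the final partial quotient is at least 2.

[10; 5, 1, 1, 1, 1, 2, 3]

Run the Euclidean algorithm, recording each quotient:
2514 = 10·247 + 44, so a_0 = 10
247 = 5·44 + 27, so a_1 = 5
44 = 1·27 + 17, so a_2 = 1
27 = 1·17 + 10, so a_3 = 1
17 = 1·10 + 7, so a_4 = 1
10 = 1·7 + 3, so a_5 = 1
7 = 2·3 + 1, so a_6 = 2
3 = 3·1 + 0, so a_7 = 3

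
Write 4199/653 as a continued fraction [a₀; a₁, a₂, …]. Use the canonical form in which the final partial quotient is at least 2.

⌊4199/653⌋ = 6, remainder 281
⌊653/281⌋ = 2, remainder 91
⌊281/91⌋ = 3, remainder 8
⌊91/8⌋ = 11, remainder 3
⌊8/3⌋ = 2, remainder 2
⌊3/2⌋ = 1, remainder 1
⌊2/1⌋ = 2, remainder 0

[6; 2, 3, 11, 2, 1, 2]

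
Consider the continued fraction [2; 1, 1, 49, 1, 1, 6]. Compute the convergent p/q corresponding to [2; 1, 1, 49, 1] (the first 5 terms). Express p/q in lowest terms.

253/101

Work from the innermost term outward:
Start with 1.
49 + 1/(1/1) = 49 + 1/1 = 50/1
1 + 1/(50/1) = 1 + 1/50 = 51/50
1 + 1/(51/50) = 1 + 50/51 = 101/51
2 + 1/(101/51) = 2 + 51/101 = 253/101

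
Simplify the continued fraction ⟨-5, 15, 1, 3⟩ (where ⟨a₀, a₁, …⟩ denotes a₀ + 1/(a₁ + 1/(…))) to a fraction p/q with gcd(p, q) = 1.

-311/63

Start with 3.
1 + 1/(3/1) = 1 + 1/3 = 4/3
15 + 1/(4/3) = 15 + 3/4 = 63/4
-5 + 1/(63/4) = -5 + 4/63 = -311/63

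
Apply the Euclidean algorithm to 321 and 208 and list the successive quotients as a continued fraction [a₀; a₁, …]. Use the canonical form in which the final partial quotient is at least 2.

⌊321/208⌋ = 1, remainder 113
⌊208/113⌋ = 1, remainder 95
⌊113/95⌋ = 1, remainder 18
⌊95/18⌋ = 5, remainder 5
⌊18/5⌋ = 3, remainder 3
⌊5/3⌋ = 1, remainder 2
⌊3/2⌋ = 1, remainder 1
⌊2/1⌋ = 2, remainder 0

[1; 1, 1, 5, 3, 1, 1, 2]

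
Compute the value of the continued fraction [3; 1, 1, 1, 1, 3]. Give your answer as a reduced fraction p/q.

65/18

Use the convergent recurrence hₖ = aₖ·hₖ₋₁ + hₖ₋₂ (and likewise for the denominators kₖ):
a_0 = 3: 3/1
a_1 = 1: 4/1
a_2 = 1: 7/2
a_3 = 1: 11/3
a_4 = 1: 18/5
a_5 = 3: 65/18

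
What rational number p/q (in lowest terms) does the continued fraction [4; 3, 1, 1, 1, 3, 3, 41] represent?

23131/5411

Build up convergents one term at a time:
a_0 = 4: 4/1
a_1 = 3: 13/3
a_2 = 1: 17/4
a_3 = 1: 30/7
a_4 = 1: 47/11
a_5 = 3: 171/40
a_6 = 3: 560/131
a_7 = 41: 23131/5411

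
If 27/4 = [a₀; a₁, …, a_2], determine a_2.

3

Apply division with remainder until the remainder is 0:
27 = 6·4 + 3, so a_0 = 6
4 = 1·3 + 1, so a_1 = 1
3 = 3·1 + 0, so a_2 = 3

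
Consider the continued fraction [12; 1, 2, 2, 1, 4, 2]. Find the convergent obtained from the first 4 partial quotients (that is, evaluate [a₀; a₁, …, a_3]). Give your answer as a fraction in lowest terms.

89/7

Start with 2.
2 + 1/(2/1) = 2 + 1/2 = 5/2
1 + 1/(5/2) = 1 + 2/5 = 7/5
12 + 1/(7/5) = 12 + 5/7 = 89/7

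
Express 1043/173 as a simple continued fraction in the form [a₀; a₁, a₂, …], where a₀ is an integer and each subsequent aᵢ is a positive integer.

[6; 34, 1, 1, 2]

Apply division with remainder until the remainder is 0:
1043 = 6·173 + 5, so a_0 = 6
173 = 34·5 + 3, so a_1 = 34
5 = 1·3 + 2, so a_2 = 1
3 = 1·2 + 1, so a_3 = 1
2 = 2·1 + 0, so a_4 = 2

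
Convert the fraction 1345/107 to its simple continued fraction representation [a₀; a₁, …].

1345 ÷ 107 → quotient 12, remainder 61
107 ÷ 61 → quotient 1, remainder 46
61 ÷ 46 → quotient 1, remainder 15
46 ÷ 15 → quotient 3, remainder 1
15 ÷ 1 → quotient 15, remainder 0

[12; 1, 1, 3, 15]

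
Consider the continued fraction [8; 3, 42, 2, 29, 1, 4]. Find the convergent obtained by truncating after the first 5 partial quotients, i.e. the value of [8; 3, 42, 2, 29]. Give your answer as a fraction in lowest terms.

Compute successive convergents:
a_0 = 8: 8/1
a_1 = 3: 25/3
a_2 = 42: 1058/127
a_3 = 2: 2141/257
a_4 = 29: 63147/7580

63147/7580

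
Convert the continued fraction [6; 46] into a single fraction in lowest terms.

Collapse the nested fraction from the inside out:
Start with 46.
6 + 1/(46/1) = 6 + 1/46 = 277/46

277/46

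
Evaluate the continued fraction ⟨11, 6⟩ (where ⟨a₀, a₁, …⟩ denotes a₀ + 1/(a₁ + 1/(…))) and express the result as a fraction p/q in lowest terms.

Build up convergents one term at a time:
a_0 = 11: 11/1
a_1 = 6: 67/6

67/6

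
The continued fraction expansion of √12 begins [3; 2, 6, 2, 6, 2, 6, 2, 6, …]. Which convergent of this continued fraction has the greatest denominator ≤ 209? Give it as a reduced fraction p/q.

627/181

a_0 = 3: 3/1  (≤ bound)
a_1 = 2: 7/2  (≤ bound)
a_2 = 6: 45/13  (≤ bound)
a_3 = 2: 97/28  (≤ bound)
a_4 = 6: 627/181  (≤ bound)
a_5 = 2: 1351/390  (> 209, stop)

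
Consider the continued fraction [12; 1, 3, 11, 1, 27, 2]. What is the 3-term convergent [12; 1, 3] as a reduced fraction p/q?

51/4

Start with 3.
1 + 1/(3/1) = 1 + 1/3 = 4/3
12 + 1/(4/3) = 12 + 3/4 = 51/4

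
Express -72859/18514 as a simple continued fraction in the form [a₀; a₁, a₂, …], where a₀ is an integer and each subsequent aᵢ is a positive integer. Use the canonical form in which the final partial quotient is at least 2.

⌊-72859/18514⌋ = -4, remainder 1197
⌊18514/1197⌋ = 15, remainder 559
⌊1197/559⌋ = 2, remainder 79
⌊559/79⌋ = 7, remainder 6
⌊79/6⌋ = 13, remainder 1
⌊6/1⌋ = 6, remainder 0

[-4; 15, 2, 7, 13, 6]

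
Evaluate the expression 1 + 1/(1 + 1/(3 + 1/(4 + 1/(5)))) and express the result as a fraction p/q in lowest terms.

157/89

Start with 5.
4 + 1/(5/1) = 4 + 1/5 = 21/5
3 + 1/(21/5) = 3 + 5/21 = 68/21
1 + 1/(68/21) = 1 + 21/68 = 89/68
1 + 1/(89/68) = 1 + 68/89 = 157/89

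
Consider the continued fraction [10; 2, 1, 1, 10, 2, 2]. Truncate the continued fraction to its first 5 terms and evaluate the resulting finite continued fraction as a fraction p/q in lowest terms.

Start with 10.
1 + 1/(10/1) = 1 + 1/10 = 11/10
1 + 1/(11/10) = 1 + 10/11 = 21/11
2 + 1/(21/11) = 2 + 11/21 = 53/21
10 + 1/(53/21) = 10 + 21/53 = 551/53

551/53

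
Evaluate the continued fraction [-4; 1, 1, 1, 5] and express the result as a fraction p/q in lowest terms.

-57/17

a_0 = -4: -4/1
a_1 = 1: -3/1
a_2 = 1: -7/2
a_3 = 1: -10/3
a_4 = 5: -57/17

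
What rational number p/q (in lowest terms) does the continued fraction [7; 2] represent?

Use the convergent recurrence hₖ = aₖ·hₖ₋₁ + hₖ₋₂ (and likewise for the denominators kₖ):
a_0 = 7: 7/1
a_1 = 2: 15/2

15/2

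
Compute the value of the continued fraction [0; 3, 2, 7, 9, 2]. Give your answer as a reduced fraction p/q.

Use the convergent recurrence hₖ = aₖ·hₖ₋₁ + hₖ₋₂ (and likewise for the denominators kₖ):
a_0 = 0: 0/1
a_1 = 3: 1/3
a_2 = 2: 2/7
a_3 = 7: 15/52
a_4 = 9: 137/475
a_5 = 2: 289/1002

289/1002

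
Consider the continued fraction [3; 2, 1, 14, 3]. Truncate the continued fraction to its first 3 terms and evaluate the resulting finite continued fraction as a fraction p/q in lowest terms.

Start with 1.
2 + 1/(1/1) = 2 + 1/1 = 3/1
3 + 1/(3/1) = 3 + 1/3 = 10/3

10/3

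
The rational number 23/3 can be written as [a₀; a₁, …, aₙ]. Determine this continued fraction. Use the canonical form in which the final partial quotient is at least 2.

23 = 7·3 + 2, so a_0 = 7
3 = 1·2 + 1, so a_1 = 1
2 = 2·1 + 0, so a_2 = 2

[7; 1, 2]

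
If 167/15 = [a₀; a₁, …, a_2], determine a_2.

2

Run the Euclidean algorithm, recording each quotient:
167 ÷ 15 → quotient 11, remainder 2
15 ÷ 2 → quotient 7, remainder 1
2 ÷ 1 → quotient 2, remainder 0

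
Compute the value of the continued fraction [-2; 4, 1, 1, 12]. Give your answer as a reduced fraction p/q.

Compute successive convergents:
a_0 = -2: -2/1
a_1 = 4: -7/4
a_2 = 1: -9/5
a_3 = 1: -16/9
a_4 = 12: -201/113

-201/113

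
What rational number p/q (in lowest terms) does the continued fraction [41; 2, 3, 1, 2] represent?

a_0 = 41: 41/1
a_1 = 2: 83/2
a_2 = 3: 290/7
a_3 = 1: 373/9
a_4 = 2: 1036/25

1036/25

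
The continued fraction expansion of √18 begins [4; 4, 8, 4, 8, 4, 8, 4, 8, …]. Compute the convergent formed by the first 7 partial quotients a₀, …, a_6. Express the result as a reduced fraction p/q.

Starting at the tail and folding back:
Start with 8.
4 + 1/(8/1) = 4 + 1/8 = 33/8
8 + 1/(33/8) = 8 + 8/33 = 272/33
4 + 1/(272/33) = 4 + 33/272 = 1121/272
8 + 1/(1121/272) = 8 + 272/1121 = 9240/1121
4 + 1/(9240/1121) = 4 + 1121/9240 = 38081/9240
4 + 1/(38081/9240) = 4 + 9240/38081 = 161564/38081

161564/38081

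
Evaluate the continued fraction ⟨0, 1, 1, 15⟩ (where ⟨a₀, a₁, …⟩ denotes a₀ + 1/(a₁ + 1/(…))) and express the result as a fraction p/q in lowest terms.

Start with 15.
1 + 1/(15/1) = 1 + 1/15 = 16/15
1 + 1/(16/15) = 1 + 15/16 = 31/16
0 + 1/(31/16) = 0 + 16/31 = 16/31

16/31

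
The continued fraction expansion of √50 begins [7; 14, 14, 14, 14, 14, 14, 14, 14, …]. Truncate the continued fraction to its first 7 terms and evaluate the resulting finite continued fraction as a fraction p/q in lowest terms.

Start with 14.
14 + 1/(14/1) = 14 + 1/14 = 197/14
14 + 1/(197/14) = 14 + 14/197 = 2772/197
14 + 1/(2772/197) = 14 + 197/2772 = 39005/2772
14 + 1/(39005/2772) = 14 + 2772/39005 = 548842/39005
14 + 1/(548842/39005) = 14 + 39005/548842 = 7722793/548842
7 + 1/(7722793/548842) = 7 + 548842/7722793 = 54608393/7722793

54608393/7722793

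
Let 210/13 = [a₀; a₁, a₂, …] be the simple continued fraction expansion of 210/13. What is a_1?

6

210 = 16·13 + 2, so a_0 = 16
13 = 6·2 + 1, so a_1 = 6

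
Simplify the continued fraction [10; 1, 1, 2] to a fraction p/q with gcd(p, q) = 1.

53/5

Use the convergent recurrence hₖ = aₖ·hₖ₋₁ + hₖ₋₂ (and likewise for the denominators kₖ):
a_0 = 10: 10/1
a_1 = 1: 11/1
a_2 = 1: 21/2
a_3 = 2: 53/5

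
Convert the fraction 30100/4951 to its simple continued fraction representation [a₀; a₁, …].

30100 = 6·4951 + 394, so a_0 = 6
4951 = 12·394 + 223, so a_1 = 12
394 = 1·223 + 171, so a_2 = 1
223 = 1·171 + 52, so a_3 = 1
171 = 3·52 + 15, so a_4 = 3
52 = 3·15 + 7, so a_5 = 3
15 = 2·7 + 1, so a_6 = 2
7 = 7·1 + 0, so a_7 = 7

[6; 12, 1, 1, 3, 3, 2, 7]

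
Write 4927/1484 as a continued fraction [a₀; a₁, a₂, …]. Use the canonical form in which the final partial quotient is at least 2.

Repeatedly divide and take the remainder:
⌊4927/1484⌋ = 3, remainder 475
⌊1484/475⌋ = 3, remainder 59
⌊475/59⌋ = 8, remainder 3
⌊59/3⌋ = 19, remainder 2
⌊3/2⌋ = 1, remainder 1
⌊2/1⌋ = 2, remainder 0

[3; 3, 8, 19, 1, 2]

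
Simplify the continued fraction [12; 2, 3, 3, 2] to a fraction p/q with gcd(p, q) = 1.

Start with 2.
3 + 1/(2/1) = 3 + 1/2 = 7/2
3 + 1/(7/2) = 3 + 2/7 = 23/7
2 + 1/(23/7) = 2 + 7/23 = 53/23
12 + 1/(53/23) = 12 + 23/53 = 659/53

659/53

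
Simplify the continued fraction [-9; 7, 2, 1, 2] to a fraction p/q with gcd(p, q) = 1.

Start with 2.
1 + 1/(2/1) = 1 + 1/2 = 3/2
2 + 1/(3/2) = 2 + 2/3 = 8/3
7 + 1/(8/3) = 7 + 3/8 = 59/8
-9 + 1/(59/8) = -9 + 8/59 = -523/59

-523/59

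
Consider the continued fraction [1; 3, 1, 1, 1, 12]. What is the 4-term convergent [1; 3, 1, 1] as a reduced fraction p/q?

Start with 1.
1 + 1/(1/1) = 1 + 1/1 = 2/1
3 + 1/(2/1) = 3 + 1/2 = 7/2
1 + 1/(7/2) = 1 + 2/7 = 9/7

9/7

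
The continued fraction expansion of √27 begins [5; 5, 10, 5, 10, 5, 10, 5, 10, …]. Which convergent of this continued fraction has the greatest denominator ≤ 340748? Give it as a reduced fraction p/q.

List convergents until the denominator exceeds the bound:
a_0 = 5: 5/1  (≤ bound)
a_1 = 5: 26/5  (≤ bound)
a_2 = 10: 265/51  (≤ bound)
a_3 = 5: 1351/260  (≤ bound)
a_4 = 10: 13775/2651  (≤ bound)
a_5 = 5: 70226/13515  (≤ bound)
a_6 = 10: 716035/137801  (≤ bound)
a_7 = 5: 3650401/702520  (> 340748, stop)

716035/137801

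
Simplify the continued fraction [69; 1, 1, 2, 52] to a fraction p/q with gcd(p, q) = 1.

Starting at the tail and folding back:
Start with 52.
2 + 1/(52/1) = 2 + 1/52 = 105/52
1 + 1/(105/52) = 1 + 52/105 = 157/105
1 + 1/(157/105) = 1 + 105/157 = 262/157
69 + 1/(262/157) = 69 + 157/262 = 18235/262

18235/262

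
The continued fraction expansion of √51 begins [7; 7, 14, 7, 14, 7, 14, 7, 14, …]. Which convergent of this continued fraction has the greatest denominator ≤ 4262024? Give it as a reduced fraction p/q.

7068593/989801

a_0 = 7: 7/1  (≤ bound)
a_1 = 7: 50/7  (≤ bound)
a_2 = 14: 707/99  (≤ bound)
a_3 = 7: 4999/700  (≤ bound)
a_4 = 14: 70693/9899  (≤ bound)
a_5 = 7: 499850/69993  (≤ bound)
a_6 = 14: 7068593/989801  (≤ bound)
a_7 = 7: 49980001/6998600  (> 4262024, stop)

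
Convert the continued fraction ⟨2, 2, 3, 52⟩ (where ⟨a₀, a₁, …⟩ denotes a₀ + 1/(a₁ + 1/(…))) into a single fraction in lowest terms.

889/366

Start with 52.
3 + 1/(52/1) = 3 + 1/52 = 157/52
2 + 1/(157/52) = 2 + 52/157 = 366/157
2 + 1/(366/157) = 2 + 157/366 = 889/366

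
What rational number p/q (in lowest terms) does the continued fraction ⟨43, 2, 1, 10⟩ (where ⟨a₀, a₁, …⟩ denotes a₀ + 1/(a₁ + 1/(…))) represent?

a_0 = 43: 43/1
a_1 = 2: 87/2
a_2 = 1: 130/3
a_3 = 10: 1387/32

1387/32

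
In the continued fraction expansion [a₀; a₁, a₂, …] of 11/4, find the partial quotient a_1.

1

Run the Euclidean algorithm, recording each quotient:
⌊11/4⌋ = 2, remainder 3
⌊4/3⌋ = 1, remainder 1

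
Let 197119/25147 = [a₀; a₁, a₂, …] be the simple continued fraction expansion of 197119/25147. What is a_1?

1

197119 = 7·25147 + 21090, so a_0 = 7
25147 = 1·21090 + 4057, so a_1 = 1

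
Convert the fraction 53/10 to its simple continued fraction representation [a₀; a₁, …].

[5; 3, 3]

53 ÷ 10 → quotient 5, remainder 3
10 ÷ 3 → quotient 3, remainder 1
3 ÷ 1 → quotient 3, remainder 0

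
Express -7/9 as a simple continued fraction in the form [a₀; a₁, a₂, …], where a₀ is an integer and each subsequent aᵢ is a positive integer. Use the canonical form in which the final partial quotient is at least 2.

-7 ÷ 9 → quotient -1, remainder 2
9 ÷ 2 → quotient 4, remainder 1
2 ÷ 1 → quotient 2, remainder 0

[-1; 4, 2]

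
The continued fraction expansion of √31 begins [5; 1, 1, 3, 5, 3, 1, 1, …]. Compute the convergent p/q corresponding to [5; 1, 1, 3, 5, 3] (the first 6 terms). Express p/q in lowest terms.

657/118

a_0 = 5: 5/1
a_1 = 1: 6/1
a_2 = 1: 11/2
a_3 = 3: 39/7
a_4 = 5: 206/37
a_5 = 3: 657/118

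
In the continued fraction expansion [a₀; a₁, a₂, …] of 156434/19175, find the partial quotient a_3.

156434 = 8·19175 + 3034, so a_0 = 8
19175 = 6·3034 + 971, so a_1 = 6
3034 = 3·971 + 121, so a_2 = 3
971 = 8·121 + 3, so a_3 = 8

8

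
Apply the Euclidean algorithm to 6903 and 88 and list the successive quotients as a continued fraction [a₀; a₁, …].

⌊6903/88⌋ = 78, remainder 39
⌊88/39⌋ = 2, remainder 10
⌊39/10⌋ = 3, remainder 9
⌊10/9⌋ = 1, remainder 1
⌊9/1⌋ = 9, remainder 0

[78; 2, 3, 1, 9]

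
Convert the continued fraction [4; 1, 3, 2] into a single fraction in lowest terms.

43/9

a_0 = 4: 4/1
a_1 = 1: 5/1
a_2 = 3: 19/4
a_3 = 2: 43/9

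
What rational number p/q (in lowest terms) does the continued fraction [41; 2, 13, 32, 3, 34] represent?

Starting at the tail and folding back:
Start with 34.
3 + 1/(34/1) = 3 + 1/34 = 103/34
32 + 1/(103/34) = 32 + 34/103 = 3330/103
13 + 1/(3330/103) = 13 + 103/3330 = 43393/3330
2 + 1/(43393/3330) = 2 + 3330/43393 = 90116/43393
41 + 1/(90116/43393) = 41 + 43393/90116 = 3738149/90116

3738149/90116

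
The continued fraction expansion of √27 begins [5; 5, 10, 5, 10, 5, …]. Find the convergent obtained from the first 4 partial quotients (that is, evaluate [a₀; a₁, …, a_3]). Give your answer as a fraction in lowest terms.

1351/260

Work from the innermost term outward:
Start with 5.
10 + 1/(5/1) = 10 + 1/5 = 51/5
5 + 1/(51/5) = 5 + 5/51 = 260/51
5 + 1/(260/51) = 5 + 51/260 = 1351/260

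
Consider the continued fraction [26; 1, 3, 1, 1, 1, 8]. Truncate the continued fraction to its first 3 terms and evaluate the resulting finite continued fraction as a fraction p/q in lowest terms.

Start with 3.
1 + 1/(3/1) = 1 + 1/3 = 4/3
26 + 1/(4/3) = 26 + 3/4 = 107/4

107/4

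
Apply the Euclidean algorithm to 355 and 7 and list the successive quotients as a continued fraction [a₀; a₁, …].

355 = 50·7 + 5, so a_0 = 50
7 = 1·5 + 2, so a_1 = 1
5 = 2·2 + 1, so a_2 = 2
2 = 2·1 + 0, so a_3 = 2

[50; 1, 2, 2]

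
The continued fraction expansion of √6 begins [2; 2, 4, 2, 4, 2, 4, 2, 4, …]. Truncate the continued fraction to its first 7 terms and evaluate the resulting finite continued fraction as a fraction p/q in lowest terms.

Starting at the tail and folding back:
Start with 4.
2 + 1/(4/1) = 2 + 1/4 = 9/4
4 + 1/(9/4) = 4 + 4/9 = 40/9
2 + 1/(40/9) = 2 + 9/40 = 89/40
4 + 1/(89/40) = 4 + 40/89 = 396/89
2 + 1/(396/89) = 2 + 89/396 = 881/396
2 + 1/(881/396) = 2 + 396/881 = 2158/881

2158/881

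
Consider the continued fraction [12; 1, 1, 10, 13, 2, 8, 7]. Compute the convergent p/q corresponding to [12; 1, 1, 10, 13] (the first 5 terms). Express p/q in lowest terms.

a_0 = 12: 12/1
a_1 = 1: 13/1
a_2 = 1: 25/2
a_3 = 10: 263/21
a_4 = 13: 3444/275

3444/275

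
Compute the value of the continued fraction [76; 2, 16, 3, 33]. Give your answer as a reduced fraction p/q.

257449/3366

a_0 = 76: 76/1
a_1 = 2: 153/2
a_2 = 16: 2524/33
a_3 = 3: 7725/101
a_4 = 33: 257449/3366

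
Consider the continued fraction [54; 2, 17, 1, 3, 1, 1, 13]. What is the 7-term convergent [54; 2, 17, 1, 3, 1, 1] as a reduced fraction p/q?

17926/329

Start with 1.
1 + 1/(1/1) = 1 + 1/1 = 2/1
3 + 1/(2/1) = 3 + 1/2 = 7/2
1 + 1/(7/2) = 1 + 2/7 = 9/7
17 + 1/(9/7) = 17 + 7/9 = 160/9
2 + 1/(160/9) = 2 + 9/160 = 329/160
54 + 1/(329/160) = 54 + 160/329 = 17926/329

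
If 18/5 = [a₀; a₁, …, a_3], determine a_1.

1

18 = 3·5 + 3, so a_0 = 3
5 = 1·3 + 2, so a_1 = 1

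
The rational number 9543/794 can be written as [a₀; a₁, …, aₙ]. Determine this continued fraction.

[12; 52, 1, 14]

⌊9543/794⌋ = 12, remainder 15
⌊794/15⌋ = 52, remainder 14
⌊15/14⌋ = 1, remainder 1
⌊14/1⌋ = 14, remainder 0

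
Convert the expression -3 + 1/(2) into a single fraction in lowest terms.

-5/2

Start with 2.
-3 + 1/(2/1) = -3 + 1/2 = -5/2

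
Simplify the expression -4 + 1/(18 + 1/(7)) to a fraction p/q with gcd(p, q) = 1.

a_0 = -4: -4/1
a_1 = 18: -71/18
a_2 = 7: -501/127

-501/127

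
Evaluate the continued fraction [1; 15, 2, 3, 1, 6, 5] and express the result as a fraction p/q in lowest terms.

a_0 = 1: 1/1
a_1 = 15: 16/15
a_2 = 2: 33/31
a_3 = 3: 115/108
a_4 = 1: 148/139
a_5 = 6: 1003/942
a_6 = 5: 5163/4849

5163/4849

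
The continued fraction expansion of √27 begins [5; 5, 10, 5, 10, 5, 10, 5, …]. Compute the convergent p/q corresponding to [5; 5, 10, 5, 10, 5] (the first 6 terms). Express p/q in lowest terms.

70226/13515

Build up convergents one term at a time:
a_0 = 5: 5/1
a_1 = 5: 26/5
a_2 = 10: 265/51
a_3 = 5: 1351/260
a_4 = 10: 13775/2651
a_5 = 5: 70226/13515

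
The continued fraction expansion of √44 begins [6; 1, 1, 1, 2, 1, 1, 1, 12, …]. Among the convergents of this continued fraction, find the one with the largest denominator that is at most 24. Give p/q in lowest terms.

126/19

List convergents until the denominator exceeds the bound:
a_0 = 6: 6/1  (≤ bound)
a_1 = 1: 7/1  (≤ bound)
a_2 = 1: 13/2  (≤ bound)
a_3 = 1: 20/3  (≤ bound)
a_4 = 2: 53/8  (≤ bound)
a_5 = 1: 73/11  (≤ bound)
a_6 = 1: 126/19  (≤ bound)
a_7 = 1: 199/30  (> 24, stop)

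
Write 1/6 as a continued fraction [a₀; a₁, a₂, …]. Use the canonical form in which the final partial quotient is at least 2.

[0; 6]

1 = 0·6 + 1, so a_0 = 0
6 = 6·1 + 0, so a_1 = 6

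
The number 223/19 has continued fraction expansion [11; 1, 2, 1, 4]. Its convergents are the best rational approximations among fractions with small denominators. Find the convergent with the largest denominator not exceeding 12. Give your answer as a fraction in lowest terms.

47/4

List convergents until the denominator exceeds the bound:
a_0 = 11: 11/1  (≤ bound)
a_1 = 1: 12/1  (≤ bound)
a_2 = 2: 35/3  (≤ bound)
a_3 = 1: 47/4  (≤ bound)
a_4 = 4: 223/19  (> 12, stop)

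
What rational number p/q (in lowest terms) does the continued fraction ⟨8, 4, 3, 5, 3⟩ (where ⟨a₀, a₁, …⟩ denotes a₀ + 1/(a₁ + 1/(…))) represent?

Start with 3.
5 + 1/(3/1) = 5 + 1/3 = 16/3
3 + 1/(16/3) = 3 + 3/16 = 51/16
4 + 1/(51/16) = 4 + 16/51 = 220/51
8 + 1/(220/51) = 8 + 51/220 = 1811/220

1811/220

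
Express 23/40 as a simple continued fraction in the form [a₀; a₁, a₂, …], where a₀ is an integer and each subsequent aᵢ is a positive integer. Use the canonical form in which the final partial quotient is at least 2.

23 ÷ 40 → quotient 0, remainder 23
40 ÷ 23 → quotient 1, remainder 17
23 ÷ 17 → quotient 1, remainder 6
17 ÷ 6 → quotient 2, remainder 5
6 ÷ 5 → quotient 1, remainder 1
5 ÷ 1 → quotient 5, remainder 0

[0; 1, 1, 2, 1, 5]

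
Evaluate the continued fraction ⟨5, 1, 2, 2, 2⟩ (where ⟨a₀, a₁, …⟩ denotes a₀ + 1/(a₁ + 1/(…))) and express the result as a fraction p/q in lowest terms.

Start with 2.
2 + 1/(2/1) = 2 + 1/2 = 5/2
2 + 1/(5/2) = 2 + 2/5 = 12/5
1 + 1/(12/5) = 1 + 5/12 = 17/12
5 + 1/(17/12) = 5 + 12/17 = 97/17

97/17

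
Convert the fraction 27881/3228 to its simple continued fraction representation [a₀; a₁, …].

⌊27881/3228⌋ = 8, remainder 2057
⌊3228/2057⌋ = 1, remainder 1171
⌊2057/1171⌋ = 1, remainder 886
⌊1171/886⌋ = 1, remainder 285
⌊886/285⌋ = 3, remainder 31
⌊285/31⌋ = 9, remainder 6
⌊31/6⌋ = 5, remainder 1
⌊6/1⌋ = 6, remainder 0

[8; 1, 1, 1, 3, 9, 5, 6]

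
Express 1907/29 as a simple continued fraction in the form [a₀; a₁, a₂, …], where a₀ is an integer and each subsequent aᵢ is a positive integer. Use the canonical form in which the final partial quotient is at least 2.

[65; 1, 3, 7]

1907 ÷ 29 → quotient 65, remainder 22
29 ÷ 22 → quotient 1, remainder 7
22 ÷ 7 → quotient 3, remainder 1
7 ÷ 1 → quotient 7, remainder 0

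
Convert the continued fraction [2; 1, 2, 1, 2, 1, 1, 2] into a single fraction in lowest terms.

Work from the innermost term outward:
Start with 2.
1 + 1/(2/1) = 1 + 1/2 = 3/2
1 + 1/(3/2) = 1 + 2/3 = 5/3
2 + 1/(5/3) = 2 + 3/5 = 13/5
1 + 1/(13/5) = 1 + 5/13 = 18/13
2 + 1/(18/13) = 2 + 13/18 = 49/18
1 + 1/(49/18) = 1 + 18/49 = 67/49
2 + 1/(67/49) = 2 + 49/67 = 183/67

183/67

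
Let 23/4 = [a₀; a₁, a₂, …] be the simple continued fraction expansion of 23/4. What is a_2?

23 ÷ 4 → quotient 5, remainder 3
4 ÷ 3 → quotient 1, remainder 1
3 ÷ 1 → quotient 3, remainder 0

3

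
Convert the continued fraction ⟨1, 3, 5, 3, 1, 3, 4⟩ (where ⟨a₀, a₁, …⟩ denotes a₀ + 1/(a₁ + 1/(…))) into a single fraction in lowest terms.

Starting at the tail and folding back:
Start with 4.
3 + 1/(4/1) = 3 + 1/4 = 13/4
1 + 1/(13/4) = 1 + 4/13 = 17/13
3 + 1/(17/13) = 3 + 13/17 = 64/17
5 + 1/(64/17) = 5 + 17/64 = 337/64
3 + 1/(337/64) = 3 + 64/337 = 1075/337
1 + 1/(1075/337) = 1 + 337/1075 = 1412/1075

1412/1075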